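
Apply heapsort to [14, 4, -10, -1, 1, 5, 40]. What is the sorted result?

Build heap: [40, 4, 14, -1, 1, 5, -10]
Extract 40: [14, 4, 5, -1, 1, -10, 40]
Extract 14: [5, 4, -10, -1, 1, 14, 40]
Extract 5: [4, 1, -10, -1, 5, 14, 40]
Extract 4: [1, -1, -10, 4, 5, 14, 40]
Extract 1: [-1, -10, 1, 4, 5, 14, 40]
Extract -1: [-10, -1, 1, 4, 5, 14, 40]


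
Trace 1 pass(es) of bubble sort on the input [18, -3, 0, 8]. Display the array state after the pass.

After pass 1: [-3, 0, 8, 18] (3 swaps)
Total swaps: 3


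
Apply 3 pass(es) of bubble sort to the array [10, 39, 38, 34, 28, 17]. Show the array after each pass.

After pass 1: [10, 38, 34, 28, 17, 39] (4 swaps)
After pass 2: [10, 34, 28, 17, 38, 39] (3 swaps)
After pass 3: [10, 28, 17, 34, 38, 39] (2 swaps)
Total swaps: 9


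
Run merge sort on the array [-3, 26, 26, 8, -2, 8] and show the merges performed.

Divide and conquer:
  Merge [26] + [26] -> [26, 26]
  Merge [-3] + [26, 26] -> [-3, 26, 26]
  Merge [-2] + [8] -> [-2, 8]
  Merge [8] + [-2, 8] -> [-2, 8, 8]
  Merge [-3, 26, 26] + [-2, 8, 8] -> [-3, -2, 8, 8, 26, 26]


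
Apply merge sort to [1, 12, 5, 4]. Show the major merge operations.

Divide and conquer:
  Merge [1] + [12] -> [1, 12]
  Merge [5] + [4] -> [4, 5]
  Merge [1, 12] + [4, 5] -> [1, 4, 5, 12]


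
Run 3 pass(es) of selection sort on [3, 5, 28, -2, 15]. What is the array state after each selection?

Pass 1: Select minimum -2 at index 3, swap -> [-2, 5, 28, 3, 15]
Pass 2: Select minimum 3 at index 3, swap -> [-2, 3, 28, 5, 15]
Pass 3: Select minimum 5 at index 3, swap -> [-2, 3, 5, 28, 15]


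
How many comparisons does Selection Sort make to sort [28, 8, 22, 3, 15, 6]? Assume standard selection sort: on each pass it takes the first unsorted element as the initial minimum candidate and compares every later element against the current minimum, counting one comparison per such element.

Pass 1: scan indices 1..5 for the minimum = 5 comparison(s); min is 3, place at index 0 -> [3, 8, 22, 28, 15, 6]
Pass 2: scan indices 2..5 for the minimum = 4 comparison(s); min is 6, place at index 1 -> [3, 6, 22, 28, 15, 8]
Pass 3: scan indices 3..5 for the minimum = 3 comparison(s); min is 8, place at index 2 -> [3, 6, 8, 28, 15, 22]
Pass 4: scan indices 4..5 for the minimum = 2 comparison(s); min is 15, place at index 3 -> [3, 6, 8, 15, 28, 22]
Pass 5: scan indices 5..5 for the minimum = 1 comparison(s); min is 22, place at index 4 -> [3, 6, 8, 15, 22, 28]
Selection sort always scans the whole unsorted suffix, so the count is (n-1) + (n-2) + ... + 1 = n(n-1)/2 = 6*5/2 = 15 regardless of the input order.
Total comparisons: 5 + 4 + 3 + 2 + 1 = 15


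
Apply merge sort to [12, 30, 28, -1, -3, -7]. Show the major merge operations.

Divide and conquer:
  Merge [30] + [28] -> [28, 30]
  Merge [12] + [28, 30] -> [12, 28, 30]
  Merge [-3] + [-7] -> [-7, -3]
  Merge [-1] + [-7, -3] -> [-7, -3, -1]
  Merge [12, 28, 30] + [-7, -3, -1] -> [-7, -3, -1, 12, 28, 30]


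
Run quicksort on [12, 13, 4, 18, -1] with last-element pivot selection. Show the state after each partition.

Partition 1: pivot=-1 at index 0 -> [-1, 13, 4, 18, 12]
Partition 2: pivot=12 at index 2 -> [-1, 4, 12, 18, 13]
Partition 3: pivot=13 at index 3 -> [-1, 4, 12, 13, 18]


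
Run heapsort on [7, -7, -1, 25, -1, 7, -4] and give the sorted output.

Build heap: [25, 7, 7, -7, -1, -1, -4]
Extract 25: [7, -1, 7, -7, -4, -1, 25]
Extract 7: [7, -1, -1, -7, -4, 7, 25]
Extract 7: [-1, -4, -1, -7, 7, 7, 25]
Extract -1: [-1, -4, -7, -1, 7, 7, 25]
Extract -1: [-4, -7, -1, -1, 7, 7, 25]
Extract -4: [-7, -4, -1, -1, 7, 7, 25]


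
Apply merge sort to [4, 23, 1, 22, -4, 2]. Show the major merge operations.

Divide and conquer:
  Merge [23] + [1] -> [1, 23]
  Merge [4] + [1, 23] -> [1, 4, 23]
  Merge [-4] + [2] -> [-4, 2]
  Merge [22] + [-4, 2] -> [-4, 2, 22]
  Merge [1, 4, 23] + [-4, 2, 22] -> [-4, 1, 2, 4, 22, 23]


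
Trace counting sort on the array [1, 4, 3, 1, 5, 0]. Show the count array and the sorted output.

Count array: [1, 2, 0, 1, 1, 1]
(count[i] = number of elements equal to i)
Cumulative count: [1, 3, 3, 4, 5, 6]
Sorted: [0, 1, 1, 3, 4, 5]


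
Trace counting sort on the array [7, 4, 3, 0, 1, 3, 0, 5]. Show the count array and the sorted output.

Count array: [2, 1, 0, 2, 1, 1, 0, 1]
(count[i] = number of elements equal to i)
Cumulative count: [2, 3, 3, 5, 6, 7, 7, 8]
Sorted: [0, 0, 1, 3, 3, 4, 5, 7]


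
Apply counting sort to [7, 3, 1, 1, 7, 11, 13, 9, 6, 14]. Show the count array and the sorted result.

Count array: [0, 2, 0, 1, 0, 0, 1, 2, 0, 1, 0, 1, 0, 1, 1]
(count[i] = number of elements equal to i)
Cumulative count: [0, 2, 2, 3, 3, 3, 4, 6, 6, 7, 7, 8, 8, 9, 10]
Sorted: [1, 1, 3, 6, 7, 7, 9, 11, 13, 14]


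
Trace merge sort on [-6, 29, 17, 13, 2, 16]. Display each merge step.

Divide and conquer:
  Merge [29] + [17] -> [17, 29]
  Merge [-6] + [17, 29] -> [-6, 17, 29]
  Merge [2] + [16] -> [2, 16]
  Merge [13] + [2, 16] -> [2, 13, 16]
  Merge [-6, 17, 29] + [2, 13, 16] -> [-6, 2, 13, 16, 17, 29]


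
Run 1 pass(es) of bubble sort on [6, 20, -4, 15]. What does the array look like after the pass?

After pass 1: [6, -4, 15, 20] (2 swaps)
Total swaps: 2


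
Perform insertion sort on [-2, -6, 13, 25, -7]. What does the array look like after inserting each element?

First element -2 is already 'sorted'
Insert -6: shifted 1 elements -> [-6, -2, 13, 25, -7]
Insert 13: shifted 0 elements -> [-6, -2, 13, 25, -7]
Insert 25: shifted 0 elements -> [-6, -2, 13, 25, -7]
Insert -7: shifted 4 elements -> [-7, -6, -2, 13, 25]


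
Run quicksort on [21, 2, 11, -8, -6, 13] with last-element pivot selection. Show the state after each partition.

Partition 1: pivot=13 at index 4 -> [2, 11, -8, -6, 13, 21]
Partition 2: pivot=-6 at index 1 -> [-8, -6, 2, 11, 13, 21]
Partition 3: pivot=11 at index 3 -> [-8, -6, 2, 11, 13, 21]


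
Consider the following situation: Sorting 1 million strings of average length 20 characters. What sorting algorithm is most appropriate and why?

Best choice: MSD radix sort or Mergesort
Reason: MSD radix sort is a non-comparison sort that buckets the strings by successive character positions, running in time proportional to the total number of characters examined rather than O(n log n) string comparisons; mergesort is a stable O(n log n)-comparison alternative that works for arbitrary variable-length keys


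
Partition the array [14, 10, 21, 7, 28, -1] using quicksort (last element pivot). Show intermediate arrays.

Partition 1: pivot=-1 at index 0 -> [-1, 10, 21, 7, 28, 14]
Partition 2: pivot=14 at index 3 -> [-1, 10, 7, 14, 28, 21]
Partition 3: pivot=7 at index 1 -> [-1, 7, 10, 14, 28, 21]
Partition 4: pivot=21 at index 4 -> [-1, 7, 10, 14, 21, 28]


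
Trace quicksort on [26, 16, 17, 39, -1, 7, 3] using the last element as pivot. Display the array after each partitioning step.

Partition 1: pivot=3 at index 1 -> [-1, 3, 17, 39, 26, 7, 16]
Partition 2: pivot=16 at index 3 -> [-1, 3, 7, 16, 26, 17, 39]
Partition 3: pivot=39 at index 6 -> [-1, 3, 7, 16, 26, 17, 39]
Partition 4: pivot=17 at index 4 -> [-1, 3, 7, 16, 17, 26, 39]


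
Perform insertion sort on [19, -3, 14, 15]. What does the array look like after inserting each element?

First element 19 is already 'sorted'
Insert -3: shifted 1 elements -> [-3, 19, 14, 15]
Insert 14: shifted 1 elements -> [-3, 14, 19, 15]
Insert 15: shifted 1 elements -> [-3, 14, 15, 19]


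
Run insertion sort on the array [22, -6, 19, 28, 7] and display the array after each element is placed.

First element 22 is already 'sorted'
Insert -6: shifted 1 elements -> [-6, 22, 19, 28, 7]
Insert 19: shifted 1 elements -> [-6, 19, 22, 28, 7]
Insert 28: shifted 0 elements -> [-6, 19, 22, 28, 7]
Insert 7: shifted 3 elements -> [-6, 7, 19, 22, 28]


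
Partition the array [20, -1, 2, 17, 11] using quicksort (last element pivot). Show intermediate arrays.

Partition 1: pivot=11 at index 2 -> [-1, 2, 11, 17, 20]
Partition 2: pivot=2 at index 1 -> [-1, 2, 11, 17, 20]
Partition 3: pivot=20 at index 4 -> [-1, 2, 11, 17, 20]


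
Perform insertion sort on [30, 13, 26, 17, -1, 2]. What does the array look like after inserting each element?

First element 30 is already 'sorted'
Insert 13: shifted 1 elements -> [13, 30, 26, 17, -1, 2]
Insert 26: shifted 1 elements -> [13, 26, 30, 17, -1, 2]
Insert 17: shifted 2 elements -> [13, 17, 26, 30, -1, 2]
Insert -1: shifted 4 elements -> [-1, 13, 17, 26, 30, 2]
Insert 2: shifted 4 elements -> [-1, 2, 13, 17, 26, 30]


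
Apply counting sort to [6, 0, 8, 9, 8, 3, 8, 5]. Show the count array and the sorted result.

Count array: [1, 0, 0, 1, 0, 1, 1, 0, 3, 1]
(count[i] = number of elements equal to i)
Cumulative count: [1, 1, 1, 2, 2, 3, 4, 4, 7, 8]
Sorted: [0, 3, 5, 6, 8, 8, 8, 9]


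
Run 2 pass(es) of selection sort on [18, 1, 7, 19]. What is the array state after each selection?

Pass 1: Select minimum 1 at index 1, swap -> [1, 18, 7, 19]
Pass 2: Select minimum 7 at index 2, swap -> [1, 7, 18, 19]


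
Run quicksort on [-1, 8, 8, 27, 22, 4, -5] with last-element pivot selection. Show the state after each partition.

Partition 1: pivot=-5 at index 0 -> [-5, 8, 8, 27, 22, 4, -1]
Partition 2: pivot=-1 at index 1 -> [-5, -1, 8, 27, 22, 4, 8]
Partition 3: pivot=8 at index 4 -> [-5, -1, 8, 4, 8, 27, 22]
Partition 4: pivot=4 at index 2 -> [-5, -1, 4, 8, 8, 27, 22]
Partition 5: pivot=22 at index 5 -> [-5, -1, 4, 8, 8, 22, 27]


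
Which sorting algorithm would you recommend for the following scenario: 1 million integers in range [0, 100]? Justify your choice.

Best choice: Counting sort
Reason: O(n + k) where k=100 is small; linear time beats O(n log n)


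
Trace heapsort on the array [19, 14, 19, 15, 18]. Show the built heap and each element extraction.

Build heap: [19, 18, 19, 15, 14]
Extract 19: [19, 18, 14, 15, 19]
Extract 19: [18, 15, 14, 19, 19]
Extract 18: [15, 14, 18, 19, 19]
Extract 15: [14, 15, 18, 19, 19]


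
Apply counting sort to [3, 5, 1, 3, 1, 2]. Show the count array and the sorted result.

Count array: [0, 2, 1, 2, 0, 1]
(count[i] = number of elements equal to i)
Cumulative count: [0, 2, 3, 5, 5, 6]
Sorted: [1, 1, 2, 3, 3, 5]


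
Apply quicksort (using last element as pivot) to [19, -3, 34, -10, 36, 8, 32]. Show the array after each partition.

Partition 1: pivot=32 at index 4 -> [19, -3, -10, 8, 32, 34, 36]
Partition 2: pivot=8 at index 2 -> [-3, -10, 8, 19, 32, 34, 36]
Partition 3: pivot=-10 at index 0 -> [-10, -3, 8, 19, 32, 34, 36]
Partition 4: pivot=36 at index 6 -> [-10, -3, 8, 19, 32, 34, 36]


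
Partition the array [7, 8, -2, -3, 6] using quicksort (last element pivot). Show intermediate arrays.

Partition 1: pivot=6 at index 2 -> [-2, -3, 6, 8, 7]
Partition 2: pivot=-3 at index 0 -> [-3, -2, 6, 8, 7]
Partition 3: pivot=7 at index 3 -> [-3, -2, 6, 7, 8]


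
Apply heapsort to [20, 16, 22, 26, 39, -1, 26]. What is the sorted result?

Build heap: [39, 26, 26, 20, 16, -1, 22]
Extract 39: [26, 22, 26, 20, 16, -1, 39]
Extract 26: [26, 22, -1, 20, 16, 26, 39]
Extract 26: [22, 20, -1, 16, 26, 26, 39]
Extract 22: [20, 16, -1, 22, 26, 26, 39]
Extract 20: [16, -1, 20, 22, 26, 26, 39]
Extract 16: [-1, 16, 20, 22, 26, 26, 39]


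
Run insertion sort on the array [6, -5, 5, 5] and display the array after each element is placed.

First element 6 is already 'sorted'
Insert -5: shifted 1 elements -> [-5, 6, 5, 5]
Insert 5: shifted 1 elements -> [-5, 5, 6, 5]
Insert 5: shifted 1 elements -> [-5, 5, 5, 6]


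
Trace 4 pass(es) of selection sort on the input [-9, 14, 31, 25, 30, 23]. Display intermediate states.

Pass 1: Select minimum -9 at index 0, swap -> [-9, 14, 31, 25, 30, 23]
Pass 2: Select minimum 14 at index 1, swap -> [-9, 14, 31, 25, 30, 23]
Pass 3: Select minimum 23 at index 5, swap -> [-9, 14, 23, 25, 30, 31]
Pass 4: Select minimum 25 at index 3, swap -> [-9, 14, 23, 25, 30, 31]


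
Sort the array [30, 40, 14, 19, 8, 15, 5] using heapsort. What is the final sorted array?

Build heap: [40, 30, 15, 19, 8, 14, 5]
Extract 40: [30, 19, 15, 5, 8, 14, 40]
Extract 30: [19, 14, 15, 5, 8, 30, 40]
Extract 19: [15, 14, 8, 5, 19, 30, 40]
Extract 15: [14, 5, 8, 15, 19, 30, 40]
Extract 14: [8, 5, 14, 15, 19, 30, 40]
Extract 8: [5, 8, 14, 15, 19, 30, 40]


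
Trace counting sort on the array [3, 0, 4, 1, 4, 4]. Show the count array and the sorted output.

Count array: [1, 1, 0, 1, 3]
(count[i] = number of elements equal to i)
Cumulative count: [1, 2, 2, 3, 6]
Sorted: [0, 1, 3, 4, 4, 4]


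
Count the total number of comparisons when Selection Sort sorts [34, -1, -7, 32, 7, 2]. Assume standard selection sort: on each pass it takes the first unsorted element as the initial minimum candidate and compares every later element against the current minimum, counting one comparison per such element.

Pass 1: scan indices 1..5 for the minimum = 5 comparison(s); min is -7, place at index 0 -> [-7, -1, 34, 32, 7, 2]
Pass 2: scan indices 2..5 for the minimum = 4 comparison(s); min is -1, place at index 1 -> [-7, -1, 34, 32, 7, 2]
Pass 3: scan indices 3..5 for the minimum = 3 comparison(s); min is 2, place at index 2 -> [-7, -1, 2, 32, 7, 34]
Pass 4: scan indices 4..5 for the minimum = 2 comparison(s); min is 7, place at index 3 -> [-7, -1, 2, 7, 32, 34]
Pass 5: scan indices 5..5 for the minimum = 1 comparison(s); min is 32, place at index 4 -> [-7, -1, 2, 7, 32, 34]
Selection sort always scans the whole unsorted suffix, so the count is (n-1) + (n-2) + ... + 1 = n(n-1)/2 = 6*5/2 = 15 regardless of the input order.
Total comparisons: 5 + 4 + 3 + 2 + 1 = 15


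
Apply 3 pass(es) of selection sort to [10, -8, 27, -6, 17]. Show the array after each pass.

Pass 1: Select minimum -8 at index 1, swap -> [-8, 10, 27, -6, 17]
Pass 2: Select minimum -6 at index 3, swap -> [-8, -6, 27, 10, 17]
Pass 3: Select minimum 10 at index 3, swap -> [-8, -6, 10, 27, 17]


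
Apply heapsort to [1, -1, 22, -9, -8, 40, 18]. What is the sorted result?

Build heap: [40, -1, 22, -9, -8, 1, 18]
Extract 40: [22, -1, 18, -9, -8, 1, 40]
Extract 22: [18, -1, 1, -9, -8, 22, 40]
Extract 18: [1, -1, -8, -9, 18, 22, 40]
Extract 1: [-1, -9, -8, 1, 18, 22, 40]
Extract -1: [-8, -9, -1, 1, 18, 22, 40]
Extract -8: [-9, -8, -1, 1, 18, 22, 40]


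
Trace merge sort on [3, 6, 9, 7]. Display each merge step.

Divide and conquer:
  Merge [3] + [6] -> [3, 6]
  Merge [9] + [7] -> [7, 9]
  Merge [3, 6] + [7, 9] -> [3, 6, 7, 9]


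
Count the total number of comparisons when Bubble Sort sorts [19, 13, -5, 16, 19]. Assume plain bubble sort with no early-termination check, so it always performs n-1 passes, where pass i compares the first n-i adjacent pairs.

Pass 1: compare adjacent pairs (0,1)..(3,4) = 4 comparison(s), 3 swap(s) -> [13, -5, 16, 19, 19]
Pass 2: compare adjacent pairs (0,1)..(2,3) = 3 comparison(s), 1 swap(s) -> [-5, 13, 16, 19, 19]
Pass 3: compare adjacent pairs (0,1)..(1,2) = 2 comparison(s), 0 swap(s) -> [-5, 13, 16, 19, 19]
Pass 4: compare adjacent pairs (0,1)..(0,1) = 1 comparison(s), 0 swap(s) -> [-5, 13, 16, 19, 19]
Total comparisons: 4 + 3 + 2 + 1 = 10


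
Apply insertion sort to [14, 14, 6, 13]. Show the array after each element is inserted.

First element 14 is already 'sorted'
Insert 14: shifted 0 elements -> [14, 14, 6, 13]
Insert 6: shifted 2 elements -> [6, 14, 14, 13]
Insert 13: shifted 2 elements -> [6, 13, 14, 14]


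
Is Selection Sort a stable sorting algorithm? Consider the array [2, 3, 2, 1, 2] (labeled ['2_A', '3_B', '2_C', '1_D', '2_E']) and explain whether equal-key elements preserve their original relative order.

Trace Selection Sort on the labeled array (the key is the number; the letter only tracks identity):
  Pass 1: minimum of unsorted part is 1_D at index 3; swap it with 2_A at index 0 -> [1_D, 3_B, 2_C, 2_A, 2_E]
  Pass 2: minimum of unsorted part is 2_C at index 2; swap it with 3_B at index 1 -> [1_D, 2_C, 3_B, 2_A, 2_E]
  Pass 3: minimum of unsorted part is 2_A at index 3; swap it with 3_B at index 2 -> [1_D, 2_C, 2_A, 3_B, 2_E]
  Pass 4: minimum of unsorted part is 2_E at index 4; swap it with 3_B at index 3 -> [1_D, 2_C, 2_A, 2_E, 3_B]
Final order: [1_D, 2_C, 2_A, 2_E, 3_B]
Equal keys:
  value 2: originally 2_A, 2_C, 2_E; after sorting 2_C, 2_A, 2_E -> order changed
Equal keys were reordered, so Selection Sort is not stable: the long-range swap that moves the minimum into place can carry an element past an equal key. (One such input is enough; an unstable sort may happen to preserve order on other inputs, but it gives no guarantee.)
Answer: Not stable


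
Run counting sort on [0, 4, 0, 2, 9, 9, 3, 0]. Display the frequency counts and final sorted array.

Count array: [3, 0, 1, 1, 1, 0, 0, 0, 0, 2]
(count[i] = number of elements equal to i)
Cumulative count: [3, 3, 4, 5, 6, 6, 6, 6, 6, 8]
Sorted: [0, 0, 0, 2, 3, 4, 9, 9]


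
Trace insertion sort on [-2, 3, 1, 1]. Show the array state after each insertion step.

First element -2 is already 'sorted'
Insert 3: shifted 0 elements -> [-2, 3, 1, 1]
Insert 1: shifted 1 elements -> [-2, 1, 3, 1]
Insert 1: shifted 1 elements -> [-2, 1, 1, 3]


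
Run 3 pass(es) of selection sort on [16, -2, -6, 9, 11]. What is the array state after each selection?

Pass 1: Select minimum -6 at index 2, swap -> [-6, -2, 16, 9, 11]
Pass 2: Select minimum -2 at index 1, swap -> [-6, -2, 16, 9, 11]
Pass 3: Select minimum 9 at index 3, swap -> [-6, -2, 9, 16, 11]


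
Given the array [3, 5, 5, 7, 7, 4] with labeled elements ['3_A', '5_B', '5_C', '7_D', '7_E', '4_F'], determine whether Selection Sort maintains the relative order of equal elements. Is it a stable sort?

Trace Selection Sort on the labeled array (the key is the number; the letter only tracks identity):
  Pass 1: minimum 3_A is already at index 0; no swap -> [3_A, 5_B, 5_C, 7_D, 7_E, 4_F]
  Pass 2: minimum of unsorted part is 4_F at index 5; swap it with 5_B at index 1 -> [3_A, 4_F, 5_C, 7_D, 7_E, 5_B]
  Pass 3: minimum 5_C is already at index 2; no swap -> [3_A, 4_F, 5_C, 7_D, 7_E, 5_B]
  Pass 4: minimum of unsorted part is 5_B at index 5; swap it with 7_D at index 3 -> [3_A, 4_F, 5_C, 5_B, 7_E, 7_D]
  Pass 5: minimum 7_E is already at index 4; no swap -> [3_A, 4_F, 5_C, 5_B, 7_E, 7_D]
Final order: [3_A, 4_F, 5_C, 5_B, 7_E, 7_D]
Equal keys:
  value 5: originally 5_B, 5_C; after sorting 5_C, 5_B -> order changed
  value 7: originally 7_D, 7_E; after sorting 7_E, 7_D -> order changed
Equal keys were reordered, so Selection Sort is not stable: the long-range swap that moves the minimum into place can carry an element past an equal key. (One such input is enough; an unstable sort may happen to preserve order on other inputs, but it gives no guarantee.)
Answer: Not stable


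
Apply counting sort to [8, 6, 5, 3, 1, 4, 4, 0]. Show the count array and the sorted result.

Count array: [1, 1, 0, 1, 2, 1, 1, 0, 1]
(count[i] = number of elements equal to i)
Cumulative count: [1, 2, 2, 3, 5, 6, 7, 7, 8]
Sorted: [0, 1, 3, 4, 4, 5, 6, 8]


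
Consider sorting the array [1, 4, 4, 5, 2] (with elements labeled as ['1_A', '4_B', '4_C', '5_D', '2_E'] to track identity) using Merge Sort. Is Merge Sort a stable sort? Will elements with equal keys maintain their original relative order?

Trace Merge Sort on the labeled array (the key is the number; the letter only tracks identity):
  Merge [1_A] + [4_B] -> [1_A, 4_B]
  Merge [5_D] + [2_E] -> [2_E, 5_D]
  Merge [4_C] + [2_E, 5_D] -> [2_E, 4_C, 5_D]
  Merge [1_A, 4_B] + [2_E, 4_C, 5_D] -> [1_A, 2_E, 4_B, 4_C, 5_D]
Final order: [1_A, 2_E, 4_B, 4_C, 5_D]
Equal keys:
  value 4: originally 4_B, 4_C; after sorting 4_B, 4_C -> order preserved
All equal keys kept their original relative order. Merge Sort is stable: when the heads of the two halves are equal the merge takes from the left half first.
Answer: Stable


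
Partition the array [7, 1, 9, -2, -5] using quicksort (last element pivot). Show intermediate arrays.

Partition 1: pivot=-5 at index 0 -> [-5, 1, 9, -2, 7]
Partition 2: pivot=7 at index 3 -> [-5, 1, -2, 7, 9]
Partition 3: pivot=-2 at index 1 -> [-5, -2, 1, 7, 9]


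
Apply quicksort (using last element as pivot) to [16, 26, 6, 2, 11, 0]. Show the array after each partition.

Partition 1: pivot=0 at index 0 -> [0, 26, 6, 2, 11, 16]
Partition 2: pivot=16 at index 4 -> [0, 6, 2, 11, 16, 26]
Partition 3: pivot=11 at index 3 -> [0, 6, 2, 11, 16, 26]
Partition 4: pivot=2 at index 1 -> [0, 2, 6, 11, 16, 26]


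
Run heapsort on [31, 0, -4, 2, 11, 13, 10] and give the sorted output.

Build heap: [31, 11, 13, 2, 0, -4, 10]
Extract 31: [13, 11, 10, 2, 0, -4, 31]
Extract 13: [11, 2, 10, -4, 0, 13, 31]
Extract 11: [10, 2, 0, -4, 11, 13, 31]
Extract 10: [2, -4, 0, 10, 11, 13, 31]
Extract 2: [0, -4, 2, 10, 11, 13, 31]
Extract 0: [-4, 0, 2, 10, 11, 13, 31]


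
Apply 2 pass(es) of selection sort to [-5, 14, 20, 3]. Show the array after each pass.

Pass 1: Select minimum -5 at index 0, swap -> [-5, 14, 20, 3]
Pass 2: Select minimum 3 at index 3, swap -> [-5, 3, 20, 14]


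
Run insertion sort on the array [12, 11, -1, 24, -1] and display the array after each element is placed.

First element 12 is already 'sorted'
Insert 11: shifted 1 elements -> [11, 12, -1, 24, -1]
Insert -1: shifted 2 elements -> [-1, 11, 12, 24, -1]
Insert 24: shifted 0 elements -> [-1, 11, 12, 24, -1]
Insert -1: shifted 3 elements -> [-1, -1, 11, 12, 24]


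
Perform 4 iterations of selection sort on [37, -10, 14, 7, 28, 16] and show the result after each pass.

Pass 1: Select minimum -10 at index 1, swap -> [-10, 37, 14, 7, 28, 16]
Pass 2: Select minimum 7 at index 3, swap -> [-10, 7, 14, 37, 28, 16]
Pass 3: Select minimum 14 at index 2, swap -> [-10, 7, 14, 37, 28, 16]
Pass 4: Select minimum 16 at index 5, swap -> [-10, 7, 14, 16, 28, 37]


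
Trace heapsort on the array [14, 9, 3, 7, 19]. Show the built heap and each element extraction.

Build heap: [19, 14, 3, 7, 9]
Extract 19: [14, 9, 3, 7, 19]
Extract 14: [9, 7, 3, 14, 19]
Extract 9: [7, 3, 9, 14, 19]
Extract 7: [3, 7, 9, 14, 19]


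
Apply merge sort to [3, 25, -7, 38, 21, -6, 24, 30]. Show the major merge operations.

Divide and conquer:
  Merge [3] + [25] -> [3, 25]
  Merge [-7] + [38] -> [-7, 38]
  Merge [3, 25] + [-7, 38] -> [-7, 3, 25, 38]
  Merge [21] + [-6] -> [-6, 21]
  Merge [24] + [30] -> [24, 30]
  Merge [-6, 21] + [24, 30] -> [-6, 21, 24, 30]
  Merge [-7, 3, 25, 38] + [-6, 21, 24, 30] -> [-7, -6, 3, 21, 24, 25, 30, 38]


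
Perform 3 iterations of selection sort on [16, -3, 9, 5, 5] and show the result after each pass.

Pass 1: Select minimum -3 at index 1, swap -> [-3, 16, 9, 5, 5]
Pass 2: Select minimum 5 at index 3, swap -> [-3, 5, 9, 16, 5]
Pass 3: Select minimum 5 at index 4, swap -> [-3, 5, 5, 16, 9]


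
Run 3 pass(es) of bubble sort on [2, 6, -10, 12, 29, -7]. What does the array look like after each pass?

After pass 1: [2, -10, 6, 12, -7, 29] (2 swaps)
After pass 2: [-10, 2, 6, -7, 12, 29] (2 swaps)
After pass 3: [-10, 2, -7, 6, 12, 29] (1 swaps)
Total swaps: 5


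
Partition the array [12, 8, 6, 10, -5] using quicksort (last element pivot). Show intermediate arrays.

Partition 1: pivot=-5 at index 0 -> [-5, 8, 6, 10, 12]
Partition 2: pivot=12 at index 4 -> [-5, 8, 6, 10, 12]
Partition 3: pivot=10 at index 3 -> [-5, 8, 6, 10, 12]
Partition 4: pivot=6 at index 1 -> [-5, 6, 8, 10, 12]


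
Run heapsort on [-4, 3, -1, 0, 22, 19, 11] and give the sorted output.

Build heap: [22, 3, 19, 0, -4, -1, 11]
Extract 22: [19, 3, 11, 0, -4, -1, 22]
Extract 19: [11, 3, -1, 0, -4, 19, 22]
Extract 11: [3, 0, -1, -4, 11, 19, 22]
Extract 3: [0, -4, -1, 3, 11, 19, 22]
Extract 0: [-1, -4, 0, 3, 11, 19, 22]
Extract -1: [-4, -1, 0, 3, 11, 19, 22]


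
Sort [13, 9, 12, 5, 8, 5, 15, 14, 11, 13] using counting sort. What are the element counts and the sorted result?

Count array: [0, 0, 0, 0, 0, 2, 0, 0, 1, 1, 0, 1, 1, 2, 1, 1]
(count[i] = number of elements equal to i)
Cumulative count: [0, 0, 0, 0, 0, 2, 2, 2, 3, 4, 4, 5, 6, 8, 9, 10]
Sorted: [5, 5, 8, 9, 11, 12, 13, 13, 14, 15]


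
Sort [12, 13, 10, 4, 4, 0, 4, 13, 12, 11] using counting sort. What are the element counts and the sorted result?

Count array: [1, 0, 0, 0, 3, 0, 0, 0, 0, 0, 1, 1, 2, 2]
(count[i] = number of elements equal to i)
Cumulative count: [1, 1, 1, 1, 4, 4, 4, 4, 4, 4, 5, 6, 8, 10]
Sorted: [0, 4, 4, 4, 10, 11, 12, 12, 13, 13]


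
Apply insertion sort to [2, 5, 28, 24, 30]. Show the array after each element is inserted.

First element 2 is already 'sorted'
Insert 5: shifted 0 elements -> [2, 5, 28, 24, 30]
Insert 28: shifted 0 elements -> [2, 5, 28, 24, 30]
Insert 24: shifted 1 elements -> [2, 5, 24, 28, 30]
Insert 30: shifted 0 elements -> [2, 5, 24, 28, 30]


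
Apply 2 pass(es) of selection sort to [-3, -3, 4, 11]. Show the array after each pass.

Pass 1: Select minimum -3 at index 0, swap -> [-3, -3, 4, 11]
Pass 2: Select minimum -3 at index 1, swap -> [-3, -3, 4, 11]


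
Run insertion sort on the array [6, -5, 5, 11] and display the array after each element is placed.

First element 6 is already 'sorted'
Insert -5: shifted 1 elements -> [-5, 6, 5, 11]
Insert 5: shifted 1 elements -> [-5, 5, 6, 11]
Insert 11: shifted 0 elements -> [-5, 5, 6, 11]


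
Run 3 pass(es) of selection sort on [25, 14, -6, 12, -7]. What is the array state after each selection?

Pass 1: Select minimum -7 at index 4, swap -> [-7, 14, -6, 12, 25]
Pass 2: Select minimum -6 at index 2, swap -> [-7, -6, 14, 12, 25]
Pass 3: Select minimum 12 at index 3, swap -> [-7, -6, 12, 14, 25]


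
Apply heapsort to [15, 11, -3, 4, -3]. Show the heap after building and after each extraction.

Build heap: [15, 11, -3, 4, -3]
Extract 15: [11, 4, -3, -3, 15]
Extract 11: [4, -3, -3, 11, 15]
Extract 4: [-3, -3, 4, 11, 15]
Extract -3: [-3, -3, 4, 11, 15]


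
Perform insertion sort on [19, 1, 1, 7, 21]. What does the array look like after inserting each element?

First element 19 is already 'sorted'
Insert 1: shifted 1 elements -> [1, 19, 1, 7, 21]
Insert 1: shifted 1 elements -> [1, 1, 19, 7, 21]
Insert 7: shifted 1 elements -> [1, 1, 7, 19, 21]
Insert 21: shifted 0 elements -> [1, 1, 7, 19, 21]


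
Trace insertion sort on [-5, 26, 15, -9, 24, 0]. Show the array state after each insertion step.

First element -5 is already 'sorted'
Insert 26: shifted 0 elements -> [-5, 26, 15, -9, 24, 0]
Insert 15: shifted 1 elements -> [-5, 15, 26, -9, 24, 0]
Insert -9: shifted 3 elements -> [-9, -5, 15, 26, 24, 0]
Insert 24: shifted 1 elements -> [-9, -5, 15, 24, 26, 0]
Insert 0: shifted 3 elements -> [-9, -5, 0, 15, 24, 26]


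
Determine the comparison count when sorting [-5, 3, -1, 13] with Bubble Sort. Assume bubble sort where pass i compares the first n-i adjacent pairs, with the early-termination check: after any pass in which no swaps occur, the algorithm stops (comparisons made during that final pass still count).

Pass 1: compare adjacent pairs (0,1)..(2,3) = 3 comparison(s), 1 swap(s) -> [-5, -1, 3, 13]
Pass 2: compare adjacent pairs (0,1)..(1,2) = 2 comparison(s), 0 swap(s) -> [-5, -1, 3, 13]
No swaps in this pass, so bubble sort stops here.
Total comparisons: 3 + 2 = 5


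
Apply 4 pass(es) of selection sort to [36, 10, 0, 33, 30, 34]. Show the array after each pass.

Pass 1: Select minimum 0 at index 2, swap -> [0, 10, 36, 33, 30, 34]
Pass 2: Select minimum 10 at index 1, swap -> [0, 10, 36, 33, 30, 34]
Pass 3: Select minimum 30 at index 4, swap -> [0, 10, 30, 33, 36, 34]
Pass 4: Select minimum 33 at index 3, swap -> [0, 10, 30, 33, 36, 34]


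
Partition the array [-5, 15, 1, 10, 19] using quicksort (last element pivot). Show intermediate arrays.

Partition 1: pivot=19 at index 4 -> [-5, 15, 1, 10, 19]
Partition 2: pivot=10 at index 2 -> [-5, 1, 10, 15, 19]
Partition 3: pivot=1 at index 1 -> [-5, 1, 10, 15, 19]


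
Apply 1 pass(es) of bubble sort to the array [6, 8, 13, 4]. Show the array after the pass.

After pass 1: [6, 8, 4, 13] (1 swaps)
Total swaps: 1


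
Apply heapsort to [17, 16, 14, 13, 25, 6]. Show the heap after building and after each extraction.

Build heap: [25, 17, 14, 13, 16, 6]
Extract 25: [17, 16, 14, 13, 6, 25]
Extract 17: [16, 13, 14, 6, 17, 25]
Extract 16: [14, 13, 6, 16, 17, 25]
Extract 14: [13, 6, 14, 16, 17, 25]
Extract 13: [6, 13, 14, 16, 17, 25]


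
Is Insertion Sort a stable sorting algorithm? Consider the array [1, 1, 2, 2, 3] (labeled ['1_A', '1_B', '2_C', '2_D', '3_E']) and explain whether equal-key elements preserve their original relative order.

Trace Insertion Sort on the labeled array (the key is the number; the letter only tracks identity):
  Insert 1_B at index 1: [1_A, 1_B, 2_C, 2_D, 3_E]
  Insert 2_C at index 2: [1_A, 1_B, 2_C, 2_D, 3_E]
  Insert 2_D at index 3: [1_A, 1_B, 2_C, 2_D, 3_E]
  Insert 3_E at index 4: [1_A, 1_B, 2_C, 2_D, 3_E]
Final order: [1_A, 1_B, 2_C, 2_D, 3_E]
Equal keys:
  value 1: originally 1_A, 1_B; after sorting 1_A, 1_B -> order preserved
  value 2: originally 2_C, 2_D; after sorting 2_C, 2_D -> order preserved
All equal keys kept their original relative order. Insertion Sort is stable: elements are shifted only while they are strictly greater than the key, so a key is inserted after any equal elements already placed.
Answer: Stable


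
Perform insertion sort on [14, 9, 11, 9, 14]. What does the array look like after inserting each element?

First element 14 is already 'sorted'
Insert 9: shifted 1 elements -> [9, 14, 11, 9, 14]
Insert 11: shifted 1 elements -> [9, 11, 14, 9, 14]
Insert 9: shifted 2 elements -> [9, 9, 11, 14, 14]
Insert 14: shifted 0 elements -> [9, 9, 11, 14, 14]


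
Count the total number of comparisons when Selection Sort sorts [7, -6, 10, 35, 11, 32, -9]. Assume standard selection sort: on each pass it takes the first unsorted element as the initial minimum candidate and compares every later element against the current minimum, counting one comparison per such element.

Pass 1: scan indices 1..6 for the minimum = 6 comparison(s); min is -9, place at index 0 -> [-9, -6, 10, 35, 11, 32, 7]
Pass 2: scan indices 2..6 for the minimum = 5 comparison(s); min is -6, place at index 1 -> [-9, -6, 10, 35, 11, 32, 7]
Pass 3: scan indices 3..6 for the minimum = 4 comparison(s); min is 7, place at index 2 -> [-9, -6, 7, 35, 11, 32, 10]
Pass 4: scan indices 4..6 for the minimum = 3 comparison(s); min is 10, place at index 3 -> [-9, -6, 7, 10, 11, 32, 35]
Pass 5: scan indices 5..6 for the minimum = 2 comparison(s); min is 11, place at index 4 -> [-9, -6, 7, 10, 11, 32, 35]
Pass 6: scan indices 6..6 for the minimum = 1 comparison(s); min is 32, place at index 5 -> [-9, -6, 7, 10, 11, 32, 35]
Selection sort always scans the whole unsorted suffix, so the count is (n-1) + (n-2) + ... + 1 = n(n-1)/2 = 7*6/2 = 21 regardless of the input order.
Total comparisons: 6 + 5 + 4 + 3 + 2 + 1 = 21


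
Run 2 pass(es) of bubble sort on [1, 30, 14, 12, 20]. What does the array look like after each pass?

After pass 1: [1, 14, 12, 20, 30] (3 swaps)
After pass 2: [1, 12, 14, 20, 30] (1 swaps)
Total swaps: 4


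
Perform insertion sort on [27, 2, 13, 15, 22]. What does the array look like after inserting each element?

First element 27 is already 'sorted'
Insert 2: shifted 1 elements -> [2, 27, 13, 15, 22]
Insert 13: shifted 1 elements -> [2, 13, 27, 15, 22]
Insert 15: shifted 1 elements -> [2, 13, 15, 27, 22]
Insert 22: shifted 1 elements -> [2, 13, 15, 22, 27]


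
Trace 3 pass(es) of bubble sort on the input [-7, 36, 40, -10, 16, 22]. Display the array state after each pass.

After pass 1: [-7, 36, -10, 16, 22, 40] (3 swaps)
After pass 2: [-7, -10, 16, 22, 36, 40] (3 swaps)
After pass 3: [-10, -7, 16, 22, 36, 40] (1 swaps)
Total swaps: 7


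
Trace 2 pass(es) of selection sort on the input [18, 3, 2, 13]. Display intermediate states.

Pass 1: Select minimum 2 at index 2, swap -> [2, 3, 18, 13]
Pass 2: Select minimum 3 at index 1, swap -> [2, 3, 18, 13]


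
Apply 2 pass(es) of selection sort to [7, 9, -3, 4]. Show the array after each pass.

Pass 1: Select minimum -3 at index 2, swap -> [-3, 9, 7, 4]
Pass 2: Select minimum 4 at index 3, swap -> [-3, 4, 7, 9]


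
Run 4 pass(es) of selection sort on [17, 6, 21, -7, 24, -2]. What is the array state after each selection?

Pass 1: Select minimum -7 at index 3, swap -> [-7, 6, 21, 17, 24, -2]
Pass 2: Select minimum -2 at index 5, swap -> [-7, -2, 21, 17, 24, 6]
Pass 3: Select minimum 6 at index 5, swap -> [-7, -2, 6, 17, 24, 21]
Pass 4: Select minimum 17 at index 3, swap -> [-7, -2, 6, 17, 24, 21]


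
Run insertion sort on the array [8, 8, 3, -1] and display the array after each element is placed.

First element 8 is already 'sorted'
Insert 8: shifted 0 elements -> [8, 8, 3, -1]
Insert 3: shifted 2 elements -> [3, 8, 8, -1]
Insert -1: shifted 3 elements -> [-1, 3, 8, 8]


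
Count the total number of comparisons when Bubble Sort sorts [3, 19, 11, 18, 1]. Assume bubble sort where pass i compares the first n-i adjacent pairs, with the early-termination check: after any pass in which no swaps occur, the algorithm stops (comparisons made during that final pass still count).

Pass 1: compare adjacent pairs (0,1)..(3,4) = 4 comparison(s), 3 swap(s) -> [3, 11, 18, 1, 19]
Pass 2: compare adjacent pairs (0,1)..(2,3) = 3 comparison(s), 1 swap(s) -> [3, 11, 1, 18, 19]
Pass 3: compare adjacent pairs (0,1)..(1,2) = 2 comparison(s), 1 swap(s) -> [3, 1, 11, 18, 19]
Pass 4: compare adjacent pairs (0,1)..(0,1) = 1 comparison(s), 1 swap(s) -> [1, 3, 11, 18, 19]
Every pass made at least one swap, so all n-1 passes run.
Total comparisons: 4 + 3 + 2 + 1 = 10


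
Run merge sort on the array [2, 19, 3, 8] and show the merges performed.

Divide and conquer:
  Merge [2] + [19] -> [2, 19]
  Merge [3] + [8] -> [3, 8]
  Merge [2, 19] + [3, 8] -> [2, 3, 8, 19]


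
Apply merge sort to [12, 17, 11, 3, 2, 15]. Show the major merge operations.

Divide and conquer:
  Merge [17] + [11] -> [11, 17]
  Merge [12] + [11, 17] -> [11, 12, 17]
  Merge [2] + [15] -> [2, 15]
  Merge [3] + [2, 15] -> [2, 3, 15]
  Merge [11, 12, 17] + [2, 3, 15] -> [2, 3, 11, 12, 15, 17]


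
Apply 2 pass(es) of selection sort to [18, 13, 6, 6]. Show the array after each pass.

Pass 1: Select minimum 6 at index 2, swap -> [6, 13, 18, 6]
Pass 2: Select minimum 6 at index 3, swap -> [6, 6, 18, 13]


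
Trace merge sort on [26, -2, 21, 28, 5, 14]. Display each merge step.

Divide and conquer:
  Merge [-2] + [21] -> [-2, 21]
  Merge [26] + [-2, 21] -> [-2, 21, 26]
  Merge [5] + [14] -> [5, 14]
  Merge [28] + [5, 14] -> [5, 14, 28]
  Merge [-2, 21, 26] + [5, 14, 28] -> [-2, 5, 14, 21, 26, 28]


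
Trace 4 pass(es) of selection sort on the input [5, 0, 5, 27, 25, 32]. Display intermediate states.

Pass 1: Select minimum 0 at index 1, swap -> [0, 5, 5, 27, 25, 32]
Pass 2: Select minimum 5 at index 1, swap -> [0, 5, 5, 27, 25, 32]
Pass 3: Select minimum 5 at index 2, swap -> [0, 5, 5, 27, 25, 32]
Pass 4: Select minimum 25 at index 4, swap -> [0, 5, 5, 25, 27, 32]


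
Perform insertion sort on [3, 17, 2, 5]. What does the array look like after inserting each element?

First element 3 is already 'sorted'
Insert 17: shifted 0 elements -> [3, 17, 2, 5]
Insert 2: shifted 2 elements -> [2, 3, 17, 5]
Insert 5: shifted 1 elements -> [2, 3, 5, 17]


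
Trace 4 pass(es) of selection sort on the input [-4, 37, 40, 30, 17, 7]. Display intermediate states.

Pass 1: Select minimum -4 at index 0, swap -> [-4, 37, 40, 30, 17, 7]
Pass 2: Select minimum 7 at index 5, swap -> [-4, 7, 40, 30, 17, 37]
Pass 3: Select minimum 17 at index 4, swap -> [-4, 7, 17, 30, 40, 37]
Pass 4: Select minimum 30 at index 3, swap -> [-4, 7, 17, 30, 40, 37]


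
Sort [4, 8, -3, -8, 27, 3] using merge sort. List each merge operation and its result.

Divide and conquer:
  Merge [8] + [-3] -> [-3, 8]
  Merge [4] + [-3, 8] -> [-3, 4, 8]
  Merge [27] + [3] -> [3, 27]
  Merge [-8] + [3, 27] -> [-8, 3, 27]
  Merge [-3, 4, 8] + [-8, 3, 27] -> [-8, -3, 3, 4, 8, 27]


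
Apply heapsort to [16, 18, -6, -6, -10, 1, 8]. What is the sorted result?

Build heap: [18, 16, 8, -6, -10, 1, -6]
Extract 18: [16, -6, 8, -6, -10, 1, 18]
Extract 16: [8, -6, 1, -6, -10, 16, 18]
Extract 8: [1, -6, -10, -6, 8, 16, 18]
Extract 1: [-6, -6, -10, 1, 8, 16, 18]
Extract -6: [-6, -10, -6, 1, 8, 16, 18]
Extract -6: [-10, -6, -6, 1, 8, 16, 18]


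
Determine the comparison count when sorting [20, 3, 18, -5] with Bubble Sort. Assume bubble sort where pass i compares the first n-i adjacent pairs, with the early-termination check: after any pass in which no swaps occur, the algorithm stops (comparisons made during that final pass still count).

Pass 1: compare adjacent pairs (0,1)..(2,3) = 3 comparison(s), 3 swap(s) -> [3, 18, -5, 20]
Pass 2: compare adjacent pairs (0,1)..(1,2) = 2 comparison(s), 1 swap(s) -> [3, -5, 18, 20]
Pass 3: compare adjacent pairs (0,1)..(0,1) = 1 comparison(s), 1 swap(s) -> [-5, 3, 18, 20]
Every pass made at least one swap, so all n-1 passes run.
Total comparisons: 3 + 2 + 1 = 6


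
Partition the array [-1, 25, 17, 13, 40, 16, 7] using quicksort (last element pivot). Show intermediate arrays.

Partition 1: pivot=7 at index 1 -> [-1, 7, 17, 13, 40, 16, 25]
Partition 2: pivot=25 at index 5 -> [-1, 7, 17, 13, 16, 25, 40]
Partition 3: pivot=16 at index 3 -> [-1, 7, 13, 16, 17, 25, 40]


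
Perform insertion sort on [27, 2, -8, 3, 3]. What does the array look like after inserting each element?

First element 27 is already 'sorted'
Insert 2: shifted 1 elements -> [2, 27, -8, 3, 3]
Insert -8: shifted 2 elements -> [-8, 2, 27, 3, 3]
Insert 3: shifted 1 elements -> [-8, 2, 3, 27, 3]
Insert 3: shifted 1 elements -> [-8, 2, 3, 3, 27]


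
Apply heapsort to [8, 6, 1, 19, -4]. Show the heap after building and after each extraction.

Build heap: [19, 8, 1, 6, -4]
Extract 19: [8, 6, 1, -4, 19]
Extract 8: [6, -4, 1, 8, 19]
Extract 6: [1, -4, 6, 8, 19]
Extract 1: [-4, 1, 6, 8, 19]


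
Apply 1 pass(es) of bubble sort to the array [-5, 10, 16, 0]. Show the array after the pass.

After pass 1: [-5, 10, 0, 16] (1 swaps)
Total swaps: 1


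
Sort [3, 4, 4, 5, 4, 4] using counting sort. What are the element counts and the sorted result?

Count array: [0, 0, 0, 1, 4, 1]
(count[i] = number of elements equal to i)
Cumulative count: [0, 0, 0, 1, 5, 6]
Sorted: [3, 4, 4, 4, 4, 5]


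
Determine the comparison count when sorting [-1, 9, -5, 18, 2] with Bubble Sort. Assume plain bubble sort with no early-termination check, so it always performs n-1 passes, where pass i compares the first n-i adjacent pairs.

Pass 1: compare adjacent pairs (0,1)..(3,4) = 4 comparison(s), 2 swap(s) -> [-1, -5, 9, 2, 18]
Pass 2: compare adjacent pairs (0,1)..(2,3) = 3 comparison(s), 2 swap(s) -> [-5, -1, 2, 9, 18]
Pass 3: compare adjacent pairs (0,1)..(1,2) = 2 comparison(s), 0 swap(s) -> [-5, -1, 2, 9, 18]
Pass 4: compare adjacent pairs (0,1)..(0,1) = 1 comparison(s), 0 swap(s) -> [-5, -1, 2, 9, 18]
Total comparisons: 4 + 3 + 2 + 1 = 10


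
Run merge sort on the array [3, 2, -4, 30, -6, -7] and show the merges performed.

Divide and conquer:
  Merge [2] + [-4] -> [-4, 2]
  Merge [3] + [-4, 2] -> [-4, 2, 3]
  Merge [-6] + [-7] -> [-7, -6]
  Merge [30] + [-7, -6] -> [-7, -6, 30]
  Merge [-4, 2, 3] + [-7, -6, 30] -> [-7, -6, -4, 2, 3, 30]


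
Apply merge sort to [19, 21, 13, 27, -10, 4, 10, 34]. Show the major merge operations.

Divide and conquer:
  Merge [19] + [21] -> [19, 21]
  Merge [13] + [27] -> [13, 27]
  Merge [19, 21] + [13, 27] -> [13, 19, 21, 27]
  Merge [-10] + [4] -> [-10, 4]
  Merge [10] + [34] -> [10, 34]
  Merge [-10, 4] + [10, 34] -> [-10, 4, 10, 34]
  Merge [13, 19, 21, 27] + [-10, 4, 10, 34] -> [-10, 4, 10, 13, 19, 21, 27, 34]


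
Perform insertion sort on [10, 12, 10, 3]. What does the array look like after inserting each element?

First element 10 is already 'sorted'
Insert 12: shifted 0 elements -> [10, 12, 10, 3]
Insert 10: shifted 1 elements -> [10, 10, 12, 3]
Insert 3: shifted 3 elements -> [3, 10, 10, 12]
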